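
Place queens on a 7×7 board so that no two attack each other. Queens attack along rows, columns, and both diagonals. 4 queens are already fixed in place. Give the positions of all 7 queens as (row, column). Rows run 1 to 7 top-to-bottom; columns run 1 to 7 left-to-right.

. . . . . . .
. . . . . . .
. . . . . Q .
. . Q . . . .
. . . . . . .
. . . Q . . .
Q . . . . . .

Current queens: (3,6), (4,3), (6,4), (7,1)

(1,5) (2,2) (3,6) (4,3) (5,7) (6,4) (7,1)

Row 1: attacked by (3,6)→{4,6}; (4,3)→{3,6}; (6,4)→{4}; (7,1)→{1,7}. Safe: 2, 5. Place at column 5.
Row 2: attacked by (1,5)→{4,5,6}; (3,6)→{5,6,7}; (4,3)→{1,3,5}; (6,4)→{4}; (7,1)→{1,6}. Safe: 2. Place at column 2.
Row 5: attacked by (1,5)→{1,5}; (2,2)→{2,5}; (3,6)→{4,6}; (4,3)→{2,3,4}; (6,4)→{3,4,5}; (7,1)→{1,3}. Safe: 7. Place at column 7.
Columns [5, 2, 6, 3, 7, 4, 1], r−c [-4, 0, -3, 1, -2, 2, 6], r+c [6, 4, 9, 7, 12, 10, 8] are all distinct, so no two queens attack.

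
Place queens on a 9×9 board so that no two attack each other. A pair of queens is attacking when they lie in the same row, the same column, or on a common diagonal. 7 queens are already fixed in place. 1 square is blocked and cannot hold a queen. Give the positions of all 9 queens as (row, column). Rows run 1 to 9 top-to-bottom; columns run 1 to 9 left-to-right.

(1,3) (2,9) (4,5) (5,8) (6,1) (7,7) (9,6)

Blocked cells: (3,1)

Row 3: attacked by (1,3)→{1,3,5}; (2,9)→{8,9}; (4,5)→{4,5,6}; (5,8)→{6,8}; (6,1)→{1,4}; (7,7)→{3,7}; (9,6)→{6}. Blocked: 1. Safe: 2. Place at column 2.
Row 8: attacked by (1,3)→{3}; (2,9)→{3,9}; (3,2)→{2,7}; (4,5)→{1,5,9}; (5,8)→{5,8}; (6,1)→{1,3}; (7,7)→{6,7,8}; (9,6)→{5,6,7}. Safe: 4. Place at column 4.
Columns [3, 9, 2, 5, 8, 1, 7, 4, 6], r−c [-2, -7, 1, -1, -3, 5, 0, 4, 3], r+c [4, 11, 5, 9, 13, 7, 14, 12, 15] are all distinct, so no two queens attack.

(1,3) (2,9) (3,2) (4,5) (5,8) (6,1) (7,7) (8,4) (9,6)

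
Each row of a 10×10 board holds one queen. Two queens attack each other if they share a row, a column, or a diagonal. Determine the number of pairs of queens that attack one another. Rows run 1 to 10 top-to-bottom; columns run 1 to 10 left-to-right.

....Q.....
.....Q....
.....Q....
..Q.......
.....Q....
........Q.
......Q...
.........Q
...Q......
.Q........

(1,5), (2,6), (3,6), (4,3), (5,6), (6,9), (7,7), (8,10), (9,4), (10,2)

5

Same column: (2,6)–(3,6) (column 6); (2,6)–(5,6) (column 6); (3,6)–(5,6) (column 6).
Same diagonal: (1,5)–(2,6) (|1−2| = |5−6| = 1); (3,6)–(6,9) (|3−6| = |6−9| = 3).
Total attacking pairs: 5.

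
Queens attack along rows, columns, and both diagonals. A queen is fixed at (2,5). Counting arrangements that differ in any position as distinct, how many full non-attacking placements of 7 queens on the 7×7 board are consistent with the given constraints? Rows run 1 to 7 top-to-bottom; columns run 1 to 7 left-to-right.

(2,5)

6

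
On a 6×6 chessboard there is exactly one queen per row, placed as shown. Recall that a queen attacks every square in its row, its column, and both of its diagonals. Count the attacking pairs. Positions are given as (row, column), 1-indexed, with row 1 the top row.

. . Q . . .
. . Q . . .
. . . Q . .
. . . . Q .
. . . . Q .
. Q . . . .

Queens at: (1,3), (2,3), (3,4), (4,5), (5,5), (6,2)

5

Same column: (1,3)–(2,3) (column 3); (4,5)–(5,5) (column 5).
Same diagonal: (2,3)–(3,4) (|2−3| = |3−4| = 1); (2,3)–(4,5) (|2−4| = |3−5| = 2); (3,4)–(4,5) (|3−4| = |4−5| = 1).
Total attacking pairs: 5.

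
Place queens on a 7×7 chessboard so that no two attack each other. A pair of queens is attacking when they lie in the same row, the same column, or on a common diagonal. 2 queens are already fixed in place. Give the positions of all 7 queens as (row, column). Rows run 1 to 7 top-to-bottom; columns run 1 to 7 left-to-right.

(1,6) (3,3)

Row 2: attacked by (1,6)→{5,6,7}; (3,3)→{2,3,4}. Safe: 1. Place at column 1.
Row 4: attacked by (1,6)→{3,6}; (2,1)→{1,3}; (3,3)→{2,3,4}. Safe: 5, 7. Place at column 5.
Row 5: attacked by (1,6)→{2,6}; (2,1)→{1,4}; (3,3)→{1,3,5}; (4,5)→{4,5,6}. Safe: 7. Place at column 7.
Row 6: attacked by (1,6)→{1,6}; (2,1)→{1,5}; (3,3)→{3,6}; (4,5)→{3,5,7}; (5,7)→{6,7}. Safe: 2, 4. Place at column 2.
Row 7: attacked by (1,6)→{6}; (2,1)→{1,6}; (3,3)→{3,7}; (4,5)→{2,5}; (5,7)→{5,7}; (6,2)→{1,2,3}. Safe: 4. Place at column 4.
Columns [6, 1, 3, 5, 7, 2, 4], r−c [-5, 1, 0, -1, -2, 4, 3], r+c [7, 3, 6, 9, 12, 8, 11] are all distinct, so no two queens attack.

(1,6) (2,1) (3,3) (4,5) (5,7) (6,2) (7,4)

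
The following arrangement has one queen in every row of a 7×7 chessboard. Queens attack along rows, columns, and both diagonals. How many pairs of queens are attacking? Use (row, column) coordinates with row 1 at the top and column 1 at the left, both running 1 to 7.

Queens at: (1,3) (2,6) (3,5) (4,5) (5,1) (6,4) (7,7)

Same column: (3,5)–(4,5) (column 5).
Same diagonal: (1,3)–(3,5) (|1−3| = |3−5| = 2); (2,6)–(3,5) (|2−3| = |6−5| = 1).
Total attacking pairs: 3.

3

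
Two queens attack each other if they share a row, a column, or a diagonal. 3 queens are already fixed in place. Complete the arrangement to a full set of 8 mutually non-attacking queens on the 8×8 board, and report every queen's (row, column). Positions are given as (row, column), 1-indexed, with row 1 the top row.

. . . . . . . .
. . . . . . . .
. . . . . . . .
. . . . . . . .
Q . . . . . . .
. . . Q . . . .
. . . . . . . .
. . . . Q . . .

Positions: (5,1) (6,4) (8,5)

(1,7) (2,2) (3,6) (4,3) (5,1) (6,4) (7,8) (8,5)

Row 1: attacked by (5,1)→{1,5}; (6,4)→{4}; (8,5)→{5}. Safe: 2, 3, 6, 7, 8. Place at column 7.
Row 2: attacked by (1,7)→{6,7,8}; (5,1)→{1,4}; (6,4)→{4,8}; (8,5)→{5}. Safe: 2, 3. Place at column 2.
Row 3: attacked by (1,7)→{5,7}; (2,2)→{1,2,3}; (5,1)→{1,3}; (6,4)→{1,4,7}; (8,5)→{5}. Safe: 6, 8. Place at column 6.
Row 4: attacked by (1,7)→{4,7}; (2,2)→{2,4}; (3,6)→{5,6,7}; (5,1)→{1,2}; (6,4)→{2,4,6}; (8,5)→{1,5}. Safe: 3, 8. Place at column 3.
Row 7: attacked by (1,7)→{1,7}; (2,2)→{2,7}; (3,6)→{2,6}; (4,3)→{3,6}; (5,1)→{1,3}; (6,4)→{3,4,5}; (8,5)→{4,5,6}. Safe: 8. Place at column 8.
Columns [7, 2, 6, 3, 1, 4, 8, 5], r−c [-6, 0, -3, 1, 4, 2, -1, 3], r+c [8, 4, 9, 7, 6, 10, 15, 13] are all distinct, so no two queens attack.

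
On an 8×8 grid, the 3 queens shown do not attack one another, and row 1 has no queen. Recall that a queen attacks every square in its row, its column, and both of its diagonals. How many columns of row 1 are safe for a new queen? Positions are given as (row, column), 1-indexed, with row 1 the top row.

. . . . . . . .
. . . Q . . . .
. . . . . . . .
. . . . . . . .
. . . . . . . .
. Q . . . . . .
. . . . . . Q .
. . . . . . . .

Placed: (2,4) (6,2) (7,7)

(2,4) attacks row 1 at column 4 and diagonals 3, 5.
(6,2) attacks row 1 at column 2 and diagonals 7.
(7,7) attacks row 1 at column 7 and diagonals 1.
Attacked columns: {1, 2, 3, 4, 5, 7}. Safe: {6, 8}.

2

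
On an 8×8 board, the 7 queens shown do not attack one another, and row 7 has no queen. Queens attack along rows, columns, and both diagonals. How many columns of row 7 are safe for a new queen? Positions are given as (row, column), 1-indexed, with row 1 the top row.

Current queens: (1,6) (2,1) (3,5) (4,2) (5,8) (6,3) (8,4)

1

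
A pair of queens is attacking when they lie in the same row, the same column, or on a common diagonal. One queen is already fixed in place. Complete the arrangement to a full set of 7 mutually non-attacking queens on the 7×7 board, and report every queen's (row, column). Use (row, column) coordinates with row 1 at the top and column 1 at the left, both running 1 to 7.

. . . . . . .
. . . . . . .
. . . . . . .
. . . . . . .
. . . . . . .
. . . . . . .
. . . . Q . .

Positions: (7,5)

(1,7) (2,2) (3,4) (4,6) (5,1) (6,3) (7,5)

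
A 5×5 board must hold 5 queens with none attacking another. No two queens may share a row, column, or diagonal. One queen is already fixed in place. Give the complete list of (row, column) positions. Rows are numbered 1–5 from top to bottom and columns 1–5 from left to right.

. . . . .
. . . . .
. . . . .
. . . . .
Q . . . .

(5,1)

Row 1: attacked by (5,1)→{1,5}. Safe: 2, 3, 4. Place at column 4.
Row 2: attacked by (1,4)→{3,4,5}; (5,1)→{1,4}. Safe: 2. Place at column 2.
Row 3: attacked by (1,4)→{2,4}; (2,2)→{1,2,3}; (5,1)→{1,3}. Safe: 5. Place at column 5.
Row 4: attacked by (1,4)→{1,4}; (2,2)→{2,4}; (3,5)→{4,5}; (5,1)→{1,2}. Safe: 3. Place at column 3.
Columns [4, 2, 5, 3, 1], r−c [-3, 0, -2, 1, 4], r+c [5, 4, 8, 7, 6] are all distinct, so no two queens attack.

(1,4) (2,2) (3,5) (4,3) (5,1)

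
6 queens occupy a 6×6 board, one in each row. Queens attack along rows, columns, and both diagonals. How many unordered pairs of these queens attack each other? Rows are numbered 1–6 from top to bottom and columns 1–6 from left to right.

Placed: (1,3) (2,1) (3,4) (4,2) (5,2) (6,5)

3

Same column: (4,2)–(5,2) (column 2).
Same diagonal: (2,1)–(6,5) (|2−6| = |1−5| = 4); (3,4)–(5,2) (|3−5| = |4−2| = 2).
Total attacking pairs: 3.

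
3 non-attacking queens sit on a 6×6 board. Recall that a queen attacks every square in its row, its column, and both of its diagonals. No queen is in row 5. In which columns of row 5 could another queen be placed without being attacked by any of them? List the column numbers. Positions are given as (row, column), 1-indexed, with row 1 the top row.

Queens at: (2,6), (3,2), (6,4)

columns 1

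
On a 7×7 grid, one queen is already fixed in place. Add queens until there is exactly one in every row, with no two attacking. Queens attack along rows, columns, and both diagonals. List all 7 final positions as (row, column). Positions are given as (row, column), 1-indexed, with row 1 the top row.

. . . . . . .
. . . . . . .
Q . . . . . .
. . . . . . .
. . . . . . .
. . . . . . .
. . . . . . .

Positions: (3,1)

Row 1: attacked by (3,1)→{1,3}. Safe: 2, 4, 5, 6, 7. Place at column 2.
Row 2: attacked by (1,2)→{1,2,3}; (3,1)→{1,2}. Safe: 4, 5, 6, 7. Place at column 4.
Row 4: attacked by (1,2)→{2,5}; (2,4)→{2,4,6}; (3,1)→{1,2}. Safe: 3, 7. Place at column 7.
Row 5: attacked by (1,2)→{2,6}; (2,4)→{1,4,7}; (3,1)→{1,3}; (4,7)→{6,7}. Safe: 5. Place at column 5.
Row 6: attacked by (1,2)→{2,7}; (2,4)→{4}; (3,1)→{1,4}; (4,7)→{5,7}; (5,5)→{4,5,6}. Safe: 3. Place at column 3.
Row 7: attacked by (1,2)→{2}; (2,4)→{4}; (3,1)→{1,5}; (4,7)→{4,7}; (5,5)→{3,5,7}; (6,3)→{2,3,4}. Safe: 6. Place at column 6.
Columns [2, 4, 1, 7, 5, 3, 6], r−c [-1, -2, 2, -3, 0, 3, 1], r+c [3, 6, 4, 11, 10, 9, 13] are all distinct, so no two queens attack.

(1,2) (2,4) (3,1) (4,7) (5,5) (6,3) (7,6)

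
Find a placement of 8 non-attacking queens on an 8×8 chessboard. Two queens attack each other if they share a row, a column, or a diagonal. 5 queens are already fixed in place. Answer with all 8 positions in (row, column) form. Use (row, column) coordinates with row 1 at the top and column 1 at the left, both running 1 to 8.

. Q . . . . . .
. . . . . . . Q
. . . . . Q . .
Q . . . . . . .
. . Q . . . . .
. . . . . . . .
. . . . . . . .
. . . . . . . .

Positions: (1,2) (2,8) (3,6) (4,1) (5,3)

(1,2) (2,8) (3,6) (4,1) (5,3) (6,5) (7,7) (8,4)

Row 6: attacked by (1,2)→{2,7}; (2,8)→{4,8}; (3,6)→{3,6}; (4,1)→{1,3}; (5,3)→{2,3,4}. Safe: 5. Place at column 5.
Row 7: attacked by (1,2)→{2,8}; (2,8)→{3,8}; (3,6)→{2,6}; (4,1)→{1,4}; (5,3)→{1,3,5}; (6,5)→{4,5,6}. Safe: 7. Place at column 7.
Row 8: attacked by (1,2)→{2}; (2,8)→{2,8}; (3,6)→{1,6}; (4,1)→{1,5}; (5,3)→{3,6}; (6,5)→{3,5,7}; (7,7)→{6,7,8}. Safe: 4. Place at column 4.
Columns [2, 8, 6, 1, 3, 5, 7, 4], r−c [-1, -6, -3, 3, 2, 1, 0, 4], r+c [3, 10, 9, 5, 8, 11, 14, 12] are all distinct, so no two queens attack.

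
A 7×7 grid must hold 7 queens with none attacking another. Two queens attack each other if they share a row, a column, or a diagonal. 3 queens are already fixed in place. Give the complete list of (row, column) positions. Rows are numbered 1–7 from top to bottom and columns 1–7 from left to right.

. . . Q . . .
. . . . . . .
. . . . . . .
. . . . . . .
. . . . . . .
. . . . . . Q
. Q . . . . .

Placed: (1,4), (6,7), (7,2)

Row 2: attacked by (1,4)→{3,4,5}; (6,7)→{3,7}; (7,2)→{2,7}. Safe: 1, 6. Place at column 6.
Row 3: attacked by (1,4)→{2,4,6}; (2,6)→{5,6,7}; (6,7)→{4,7}; (7,2)→{2,6}. Safe: 1, 3. Place at column 1.
Row 4: attacked by (1,4)→{1,4,7}; (2,6)→{4,6}; (3,1)→{1,2}; (6,7)→{5,7}; (7,2)→{2,5}. Safe: 3. Place at column 3.
Row 5: attacked by (1,4)→{4}; (2,6)→{3,6}; (3,1)→{1,3}; (4,3)→{2,3,4}; (6,7)→{6,7}; (7,2)→{2,4}. Safe: 5. Place at column 5.
Columns [4, 6, 1, 3, 5, 7, 2], r−c [-3, -4, 2, 1, 0, -1, 5], r+c [5, 8, 4, 7, 10, 13, 9] are all distinct, so no two queens attack.

(1,4) (2,6) (3,1) (4,3) (5,5) (6,7) (7,2)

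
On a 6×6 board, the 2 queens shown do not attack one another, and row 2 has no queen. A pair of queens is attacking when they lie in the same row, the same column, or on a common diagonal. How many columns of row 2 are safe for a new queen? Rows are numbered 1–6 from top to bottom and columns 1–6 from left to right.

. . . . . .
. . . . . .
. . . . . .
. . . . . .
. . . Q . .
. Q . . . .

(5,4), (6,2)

2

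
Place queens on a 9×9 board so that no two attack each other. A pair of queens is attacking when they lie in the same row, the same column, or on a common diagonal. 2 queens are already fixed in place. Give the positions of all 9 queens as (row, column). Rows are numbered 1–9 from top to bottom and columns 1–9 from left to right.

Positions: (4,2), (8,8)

(1,9) (2,3) (3,6) (4,2) (5,7) (6,1) (7,4) (8,8) (9,5)

Row 1: attacked by (4,2)→{2,5}; (8,8)→{1,8}. Safe: 3, 4, 6, 7, 9. Place at column 9.
Row 2: attacked by (1,9)→{8,9}; (4,2)→{2,4}; (8,8)→{2,8}. Safe: 1, 3, 5, 6, 7. Place at column 3.
Row 3: attacked by (1,9)→{7,9}; (2,3)→{2,3,4}; (4,2)→{1,2,3}; (8,8)→{3,8}. Safe: 5, 6. Place at column 6.
Row 5: attacked by (1,9)→{5,9}; (2,3)→{3,6}; (3,6)→{4,6,8}; (4,2)→{1,2,3}; (8,8)→{5,8}. Safe: 7. Place at column 7.
Row 6: attacked by (1,9)→{4,9}; (2,3)→{3,7}; (3,6)→{3,6,9}; (4,2)→{2,4}; (5,7)→{6,7,8}; (8,8)→{6,8}. Safe: 1, 5. Place at column 1.
Row 7: attacked by (1,9)→{3,9}; (2,3)→{3,8}; (3,6)→{2,6}; (4,2)→{2,5}; (5,7)→{5,7,9}; (6,1)→{1,2}; (8,8)→{7,8,9}. Safe: 4. Place at column 4.
Row 9: attacked by (1,9)→{1,9}; (2,3)→{3}; (3,6)→{6}; (4,2)→{2,7}; (5,7)→{3,7}; (6,1)→{1,4}; (7,4)→{2,4,6}; (8,8)→{7,8,9}. Safe: 5. Place at column 5.
Columns [9, 3, 6, 2, 7, 1, 4, 8, 5], r−c [-8, -1, -3, 2, -2, 5, 3, 0, 4], r+c [10, 5, 9, 6, 12, 7, 11, 16, 14] are all distinct, so no two queens attack.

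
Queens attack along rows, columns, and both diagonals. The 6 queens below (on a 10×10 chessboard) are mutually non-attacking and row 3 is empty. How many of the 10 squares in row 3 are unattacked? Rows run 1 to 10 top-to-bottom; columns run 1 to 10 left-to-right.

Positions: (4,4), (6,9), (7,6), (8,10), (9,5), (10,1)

1

(4,4) attacks row 3 at column 4 and diagonals 3, 5.
(6,9) attacks row 3 at column 9 and diagonals 6.
(7,6) attacks row 3 at column 6 and diagonals 2, 10.
(8,10) attacks row 3 at column 10 and diagonals 5.
(9,5) attacks row 3 at column 5.
(10,1) attacks row 3 at column 1 and diagonals 8.
Attacked columns: {1, 2, 3, 4, 5, 6, 8, 9, 10}. Safe: {7}.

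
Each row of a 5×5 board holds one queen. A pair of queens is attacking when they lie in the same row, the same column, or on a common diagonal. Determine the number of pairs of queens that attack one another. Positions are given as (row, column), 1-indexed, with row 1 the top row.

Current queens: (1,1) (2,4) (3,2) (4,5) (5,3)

All columns are distinct and no two queens satisfy |Δrow| = |Δcol|, so no pair attacks.

0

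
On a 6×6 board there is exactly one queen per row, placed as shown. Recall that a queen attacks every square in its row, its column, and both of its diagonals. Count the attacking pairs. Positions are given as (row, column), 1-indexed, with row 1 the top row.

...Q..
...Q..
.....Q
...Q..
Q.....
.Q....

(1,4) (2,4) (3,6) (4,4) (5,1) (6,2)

7

Same column: (1,4)–(2,4) (column 4); (1,4)–(4,4) (column 4); (2,4)–(4,4) (column 4).
Same diagonal: (1,4)–(3,6) (|1−3| = |4−6| = 2); (2,4)–(5,1) (|2−5| = |4−1| = 3); (4,4)–(6,2) (|4−6| = |4−2| = 2); (5,1)–(6,2) (|5−6| = |1−2| = 1).
Total attacking pairs: 7.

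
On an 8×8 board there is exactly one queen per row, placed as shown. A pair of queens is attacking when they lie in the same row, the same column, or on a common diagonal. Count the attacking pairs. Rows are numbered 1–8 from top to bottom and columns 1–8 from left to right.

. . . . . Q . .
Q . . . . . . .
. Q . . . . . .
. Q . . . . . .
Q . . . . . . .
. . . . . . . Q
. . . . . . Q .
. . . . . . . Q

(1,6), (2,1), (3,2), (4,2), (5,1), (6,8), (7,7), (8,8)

7

Same column: (2,1)–(5,1) (column 1); (3,2)–(4,2) (column 2); (6,8)–(8,8) (column 8).
Same diagonal: (2,1)–(3,2) (|2−3| = |1−2| = 1); (4,2)–(5,1) (|4−5| = |2−1| = 1); (6,8)–(7,7) (|6−7| = |8−7| = 1); (7,7)–(8,8) (|7−8| = |7−8| = 1).
Total attacking pairs: 7.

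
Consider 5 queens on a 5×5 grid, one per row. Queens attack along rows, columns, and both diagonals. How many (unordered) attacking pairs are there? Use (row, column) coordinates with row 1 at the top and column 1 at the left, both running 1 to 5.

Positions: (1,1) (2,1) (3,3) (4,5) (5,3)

Same column: (1,1)–(2,1) (column 1); (3,3)–(5,3) (column 3).
Same diagonal: (1,1)–(3,3) (|1−3| = |1−3| = 2).
Total attacking pairs: 3.

3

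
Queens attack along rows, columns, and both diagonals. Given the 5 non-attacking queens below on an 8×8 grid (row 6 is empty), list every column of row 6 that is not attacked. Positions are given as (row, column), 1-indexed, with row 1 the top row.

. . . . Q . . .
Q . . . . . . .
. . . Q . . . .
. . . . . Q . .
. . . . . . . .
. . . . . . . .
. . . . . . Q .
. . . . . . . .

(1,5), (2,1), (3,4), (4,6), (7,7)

(1,5) attacks row 6 at column 5.
(2,1) attacks row 6 at column 1 and diagonals 5.
(3,4) attacks row 6 at column 4 and diagonals 1, 7.
(4,6) attacks row 6 at column 6 and diagonals 4, 8.
(7,7) attacks row 6 at column 7 and diagonals 6, 8.
Attacked columns: {1, 4, 5, 6, 7, 8}. Safe: {2, 3}.

columns 2, 3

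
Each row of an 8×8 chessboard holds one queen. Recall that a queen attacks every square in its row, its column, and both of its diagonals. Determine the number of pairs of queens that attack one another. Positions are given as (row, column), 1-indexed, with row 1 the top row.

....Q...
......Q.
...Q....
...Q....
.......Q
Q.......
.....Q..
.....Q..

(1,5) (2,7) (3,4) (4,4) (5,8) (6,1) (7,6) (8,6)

Same column: (3,4)–(4,4) (column 4); (7,6)–(8,6) (column 6).
Same diagonal: (3,4)–(6,1) (|3−6| = |4−1| = 3); (5,8)–(7,6) (|5−7| = |8−6| = 2).
Total attacking pairs: 4.

4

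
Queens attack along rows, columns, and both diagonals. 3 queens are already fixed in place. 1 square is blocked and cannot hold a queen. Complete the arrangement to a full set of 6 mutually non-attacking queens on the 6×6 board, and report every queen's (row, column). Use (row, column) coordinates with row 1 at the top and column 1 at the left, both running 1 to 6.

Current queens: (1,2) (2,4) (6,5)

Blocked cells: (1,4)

(1,2) (2,4) (3,6) (4,1) (5,3) (6,5)

Row 3: attacked by (1,2)→{2,4}; (2,4)→{3,4,5}; (6,5)→{2,5}. Safe: 1, 6. Place at column 6.
Row 4: attacked by (1,2)→{2,5}; (2,4)→{2,4,6}; (3,6)→{5,6}; (6,5)→{3,5}. Safe: 1. Place at column 1.
Row 5: attacked by (1,2)→{2,6}; (2,4)→{1,4}; (3,6)→{4,6}; (4,1)→{1,2}; (6,5)→{4,5,6}. Safe: 3. Place at column 3.
Columns [2, 4, 6, 1, 3, 5], r−c [-1, -2, -3, 3, 2, 1], r+c [3, 6, 9, 5, 8, 11] are all distinct, so no two queens attack.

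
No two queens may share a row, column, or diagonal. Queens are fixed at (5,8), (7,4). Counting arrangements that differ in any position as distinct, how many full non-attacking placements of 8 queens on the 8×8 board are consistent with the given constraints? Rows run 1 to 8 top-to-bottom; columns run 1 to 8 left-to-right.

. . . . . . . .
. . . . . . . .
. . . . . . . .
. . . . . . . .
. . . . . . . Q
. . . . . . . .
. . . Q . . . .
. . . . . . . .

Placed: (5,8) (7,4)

Branch on row 1: col 1 → 0; col 2 → 0; col 3 → 1; col 5 → 2; col 6 → 0; col 7 → 0.
Sum: 0 + 0 + 1 + 2 + 0 + 0 = 3.

3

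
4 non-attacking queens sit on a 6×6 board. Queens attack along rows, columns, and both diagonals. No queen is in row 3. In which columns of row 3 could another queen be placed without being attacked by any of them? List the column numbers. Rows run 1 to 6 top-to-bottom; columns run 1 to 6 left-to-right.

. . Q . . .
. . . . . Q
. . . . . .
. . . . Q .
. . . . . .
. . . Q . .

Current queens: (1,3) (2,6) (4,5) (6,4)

(1,3) attacks row 3 at column 3 and diagonals 1, 5.
(2,6) attacks row 3 at column 6 and diagonals 5.
(4,5) attacks row 3 at column 5 and diagonals 4, 6.
(6,4) attacks row 3 at column 4 and diagonals 1.
Attacked columns: {1, 3, 4, 5, 6}. Safe: {2}.

columns 2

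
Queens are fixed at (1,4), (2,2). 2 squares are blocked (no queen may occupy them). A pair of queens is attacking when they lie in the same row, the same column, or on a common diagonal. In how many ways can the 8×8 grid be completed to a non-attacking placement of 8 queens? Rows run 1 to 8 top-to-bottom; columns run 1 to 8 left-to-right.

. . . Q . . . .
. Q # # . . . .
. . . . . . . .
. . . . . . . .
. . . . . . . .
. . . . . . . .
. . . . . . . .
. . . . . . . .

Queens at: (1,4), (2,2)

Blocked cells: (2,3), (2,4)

6

Branch on row 3: col 5 → 1; col 7 → 3; col 8 → 2.
Sum: 1 + 3 + 2 = 6.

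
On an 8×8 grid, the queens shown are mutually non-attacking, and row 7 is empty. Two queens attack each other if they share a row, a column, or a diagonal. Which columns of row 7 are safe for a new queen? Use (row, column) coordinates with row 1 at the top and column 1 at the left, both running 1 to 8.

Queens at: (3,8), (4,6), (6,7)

columns 1, 2, 5

(3,8) attacks row 7 at column 8 and diagonals 4.
(4,6) attacks row 7 at column 6 and diagonals 3.
(6,7) attacks row 7 at column 7 and diagonals 6, 8.
Attacked columns: {3, 4, 6, 7, 8}. Safe: {1, 2, 5}.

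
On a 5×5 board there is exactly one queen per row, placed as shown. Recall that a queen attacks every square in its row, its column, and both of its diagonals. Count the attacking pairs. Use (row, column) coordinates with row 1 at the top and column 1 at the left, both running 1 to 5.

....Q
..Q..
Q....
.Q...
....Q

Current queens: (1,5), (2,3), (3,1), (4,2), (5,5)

3

Same column: (1,5)–(5,5) (column 5).
Same diagonal: (1,5)–(4,2) (|1−4| = |5−2| = 3); (3,1)–(4,2) (|3−4| = |1−2| = 1).
Total attacking pairs: 3.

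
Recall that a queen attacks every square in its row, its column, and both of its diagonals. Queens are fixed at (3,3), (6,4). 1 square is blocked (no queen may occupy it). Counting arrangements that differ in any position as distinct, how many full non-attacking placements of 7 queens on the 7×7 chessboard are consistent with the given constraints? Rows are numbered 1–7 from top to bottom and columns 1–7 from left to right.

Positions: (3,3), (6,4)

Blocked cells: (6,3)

2

Branch on row 1: col 2 → 1; col 6 → 0; col 7 → 1.
Sum: 1 + 0 + 1 = 2.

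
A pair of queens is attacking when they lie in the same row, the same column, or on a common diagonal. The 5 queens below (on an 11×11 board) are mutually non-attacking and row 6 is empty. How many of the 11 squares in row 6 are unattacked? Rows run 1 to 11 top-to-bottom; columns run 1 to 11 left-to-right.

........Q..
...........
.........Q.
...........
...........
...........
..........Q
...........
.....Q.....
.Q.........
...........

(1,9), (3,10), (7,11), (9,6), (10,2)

(1,9) attacks row 6 at column 9 and diagonals 4.
(3,10) attacks row 6 at column 10 and diagonals 7.
(7,11) attacks row 6 at column 11 and diagonals 10.
(9,6) attacks row 6 at column 6 and diagonals 3, 9.
(10,2) attacks row 6 at column 2 and diagonals 6.
Attacked columns: {2, 3, 4, 6, 7, 9, 10, 11}. Safe: {1, 5, 8}.

3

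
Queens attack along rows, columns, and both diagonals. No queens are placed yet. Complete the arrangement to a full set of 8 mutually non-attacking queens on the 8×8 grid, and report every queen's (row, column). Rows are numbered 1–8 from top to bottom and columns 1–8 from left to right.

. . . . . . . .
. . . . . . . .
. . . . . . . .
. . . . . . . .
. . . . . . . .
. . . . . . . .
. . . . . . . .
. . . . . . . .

Row 1: Safe: 1, 2, 3, 4, 5, 6, 7, 8. Place at column 5.
Row 2: attacked by (1,5)→{4,5,6}. Safe: 1, 2, 3, 7, 8. Place at column 2.
Row 3: attacked by (1,5)→{3,5,7}; (2,2)→{1,2,3}. Safe: 4, 6, 8. Place at column 8.
Row 4: attacked by (1,5)→{2,5,8}; (2,2)→{2,4}; (3,8)→{7,8}. Safe: 1, 3, 6. Place at column 1.
Row 5: attacked by (1,5)→{1,5}; (2,2)→{2,5}; (3,8)→{6,8}; (4,1)→{1,2}. Safe: 3, 4, 7. Place at column 4.
Row 6: attacked by (1,5)→{5}; (2,2)→{2,6}; (3,8)→{5,8}; (4,1)→{1,3}; (5,4)→{3,4,5}. Safe: 7. Place at column 7.
Row 7: attacked by (1,5)→{5}; (2,2)→{2,7}; (3,8)→{4,8}; (4,1)→{1,4}; (5,4)→{2,4,6}; (6,7)→{6,7,8}. Safe: 3. Place at column 3.
Row 8: attacked by (1,5)→{5}; (2,2)→{2,8}; (3,8)→{3,8}; (4,1)→{1,5}; (5,4)→{1,4,7}; (6,7)→{5,7}; (7,3)→{2,3,4}. Safe: 6. Place at column 6.
Columns [5, 2, 8, 1, 4, 7, 3, 6], r−c [-4, 0, -5, 3, 1, -1, 4, 2], r+c [6, 4, 11, 5, 9, 13, 10, 14] are all distinct, so no two queens attack.

(1,5) (2,2) (3,8) (4,1) (5,4) (6,7) (7,3) (8,6)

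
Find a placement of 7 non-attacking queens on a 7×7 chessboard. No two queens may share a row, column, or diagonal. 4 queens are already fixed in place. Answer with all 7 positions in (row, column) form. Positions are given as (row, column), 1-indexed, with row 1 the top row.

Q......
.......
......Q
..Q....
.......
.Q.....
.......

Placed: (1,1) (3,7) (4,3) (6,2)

(1,1) (2,4) (3,7) (4,3) (5,6) (6,2) (7,5)

Row 2: attacked by (1,1)→{1,2}; (3,7)→{6,7}; (4,3)→{1,3,5}; (6,2)→{2,6}. Safe: 4. Place at column 4.
Row 5: attacked by (1,1)→{1,5}; (2,4)→{1,4,7}; (3,7)→{5,7}; (4,3)→{2,3,4}; (6,2)→{1,2,3}. Safe: 6. Place at column 6.
Row 7: attacked by (1,1)→{1,7}; (2,4)→{4}; (3,7)→{3,7}; (4,3)→{3,6}; (5,6)→{4,6}; (6,2)→{1,2,3}. Safe: 5. Place at column 5.
Columns [1, 4, 7, 3, 6, 2, 5], r−c [0, -2, -4, 1, -1, 4, 2], r+c [2, 6, 10, 7, 11, 8, 12] are all distinct, so no two queens attack.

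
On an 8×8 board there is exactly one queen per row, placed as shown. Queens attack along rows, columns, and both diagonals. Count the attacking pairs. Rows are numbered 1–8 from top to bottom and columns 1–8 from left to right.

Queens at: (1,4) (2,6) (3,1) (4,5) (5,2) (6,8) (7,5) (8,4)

Same column: (1,4)–(8,4) (column 4); (4,5)–(7,5) (column 5).
Same diagonal: (3,1)–(7,5) (|3−7| = |1−5| = 4); (7,5)–(8,4) (|7−8| = |5−4| = 1).
Total attacking pairs: 4.

4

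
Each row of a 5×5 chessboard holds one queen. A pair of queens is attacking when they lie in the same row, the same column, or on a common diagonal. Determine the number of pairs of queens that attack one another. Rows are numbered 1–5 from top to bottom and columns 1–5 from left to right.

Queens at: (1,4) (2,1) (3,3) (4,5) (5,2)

0

All columns are distinct and no two queens satisfy |Δrow| = |Δcol|, so no pair attacks.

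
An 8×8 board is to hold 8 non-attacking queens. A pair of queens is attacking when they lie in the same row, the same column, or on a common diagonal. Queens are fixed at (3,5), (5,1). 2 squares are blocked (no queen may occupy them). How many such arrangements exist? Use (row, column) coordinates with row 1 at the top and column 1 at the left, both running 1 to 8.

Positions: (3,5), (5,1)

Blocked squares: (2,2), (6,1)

5

Branch on row 1: col 2 → 1; col 4 → 2; col 6 → 2; col 8 → 0.
Sum: 1 + 2 + 2 + 0 = 5.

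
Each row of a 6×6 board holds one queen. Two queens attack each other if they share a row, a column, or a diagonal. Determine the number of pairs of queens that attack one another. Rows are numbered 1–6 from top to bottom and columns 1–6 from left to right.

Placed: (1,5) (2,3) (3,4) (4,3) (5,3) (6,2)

6

Same column: (2,3)–(4,3) (column 3); (2,3)–(5,3) (column 3); (4,3)–(5,3) (column 3).
Same diagonal: (2,3)–(3,4) (|2−3| = |3−4| = 1); (3,4)–(4,3) (|3−4| = |4−3| = 1); (5,3)–(6,2) (|5−6| = |3−2| = 1).
Total attacking pairs: 6.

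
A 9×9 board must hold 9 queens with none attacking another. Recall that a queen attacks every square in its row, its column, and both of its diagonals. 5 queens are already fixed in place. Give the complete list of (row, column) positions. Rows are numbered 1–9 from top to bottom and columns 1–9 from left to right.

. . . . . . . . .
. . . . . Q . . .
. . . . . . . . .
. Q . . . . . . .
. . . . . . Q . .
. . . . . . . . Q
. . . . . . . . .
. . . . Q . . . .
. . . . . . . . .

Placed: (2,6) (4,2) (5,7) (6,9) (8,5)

Row 1: attacked by (2,6)→{5,6,7}; (4,2)→{2,5}; (5,7)→{3,7}; (6,9)→{4,9}; (8,5)→{5}. Safe: 1, 8. Place at column 1.
Row 3: attacked by (1,1)→{1,3}; (2,6)→{5,6,7}; (4,2)→{1,2,3}; (5,7)→{5,7,9}; (6,9)→{6,9}; (8,5)→{5}. Safe: 4, 8. Place at column 4.
Row 7: attacked by (1,1)→{1,7}; (2,6)→{1,6}; (3,4)→{4,8}; (4,2)→{2,5}; (5,7)→{5,7,9}; (6,9)→{8,9}; (8,5)→{4,5,6}. Safe: 3. Place at column 3.
Row 9: attacked by (1,1)→{1,9}; (2,6)→{6}; (3,4)→{4}; (4,2)→{2,7}; (5,7)→{3,7}; (6,9)→{6,9}; (7,3)→{1,3,5}; (8,5)→{4,5,6}. Safe: 8. Place at column 8.
Columns [1, 6, 4, 2, 7, 9, 3, 5, 8], r−c [0, -4, -1, 2, -2, -3, 4, 3, 1], r+c [2, 8, 7, 6, 12, 15, 10, 13, 17] are all distinct, so no two queens attack.

(1,1) (2,6) (3,4) (4,2) (5,7) (6,9) (7,3) (8,5) (9,8)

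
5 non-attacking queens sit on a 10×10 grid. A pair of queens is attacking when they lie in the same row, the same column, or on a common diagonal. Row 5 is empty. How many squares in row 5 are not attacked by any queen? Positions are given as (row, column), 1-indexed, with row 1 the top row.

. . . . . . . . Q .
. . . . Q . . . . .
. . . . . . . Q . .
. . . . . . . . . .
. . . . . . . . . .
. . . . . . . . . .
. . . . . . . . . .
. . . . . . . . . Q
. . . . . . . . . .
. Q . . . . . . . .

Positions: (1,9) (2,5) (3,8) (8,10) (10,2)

3

(1,9) attacks row 5 at column 9 and diagonals 5.
(2,5) attacks row 5 at column 5 and diagonals 2, 8.
(3,8) attacks row 5 at column 8 and diagonals 6, 10.
(8,10) attacks row 5 at column 10 and diagonals 7.
(10,2) attacks row 5 at column 2 and diagonals 7.
Attacked columns: {2, 5, 6, 7, 8, 9, 10}. Safe: {1, 3, 4}.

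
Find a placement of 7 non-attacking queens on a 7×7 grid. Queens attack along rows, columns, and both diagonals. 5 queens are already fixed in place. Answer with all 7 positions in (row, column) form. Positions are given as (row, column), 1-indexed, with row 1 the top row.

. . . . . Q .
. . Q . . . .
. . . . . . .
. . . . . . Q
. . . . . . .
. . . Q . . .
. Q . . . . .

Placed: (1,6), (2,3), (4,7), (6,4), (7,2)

(1,6) (2,3) (3,5) (4,7) (5,1) (6,4) (7,2)

Row 3: attacked by (1,6)→{4,6}; (2,3)→{2,3,4}; (4,7)→{6,7}; (6,4)→{1,4,7}; (7,2)→{2,6}. Safe: 5. Place at column 5.
Row 5: attacked by (1,6)→{2,6}; (2,3)→{3,6}; (3,5)→{3,5,7}; (4,7)→{6,7}; (6,4)→{3,4,5}; (7,2)→{2,4}. Safe: 1. Place at column 1.
Columns [6, 3, 5, 7, 1, 4, 2], r−c [-5, -1, -2, -3, 4, 2, 5], r+c [7, 5, 8, 11, 6, 10, 9] are all distinct, so no two queens attack.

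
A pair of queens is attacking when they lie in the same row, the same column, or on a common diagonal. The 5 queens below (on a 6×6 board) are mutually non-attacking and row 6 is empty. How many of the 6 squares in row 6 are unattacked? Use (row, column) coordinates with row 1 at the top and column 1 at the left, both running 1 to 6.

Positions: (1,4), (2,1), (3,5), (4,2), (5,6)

(1,4) attacks row 6 at column 4.
(2,1) attacks row 6 at column 1 and diagonals 5.
(3,5) attacks row 6 at column 5 and diagonals 2.
(4,2) attacks row 6 at column 2 and diagonals 4.
(5,6) attacks row 6 at column 6 and diagonals 5.
Attacked columns: {1, 2, 4, 5, 6}. Safe: {3}.

1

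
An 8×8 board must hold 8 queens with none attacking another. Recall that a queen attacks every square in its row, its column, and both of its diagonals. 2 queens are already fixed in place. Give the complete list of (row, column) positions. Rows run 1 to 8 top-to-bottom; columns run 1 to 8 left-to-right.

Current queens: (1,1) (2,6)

Row 3: attacked by (1,1)→{1,3}; (2,6)→{5,6,7}. Safe: 2, 4, 8. Place at column 8.
Row 4: attacked by (1,1)→{1,4}; (2,6)→{4,6,8}; (3,8)→{7,8}. Safe: 2, 3, 5. Place at column 3.
Row 5: attacked by (1,1)→{1,5}; (2,6)→{3,6}; (3,8)→{6,8}; (4,3)→{2,3,4}. Safe: 7. Place at column 7.
Row 6: attacked by (1,1)→{1,6}; (2,6)→{2,6}; (3,8)→{5,8}; (4,3)→{1,3,5}; (5,7)→{6,7,8}. Safe: 4. Place at column 4.
Row 7: attacked by (1,1)→{1,7}; (2,6)→{1,6}; (3,8)→{4,8}; (4,3)→{3,6}; (5,7)→{5,7}; (6,4)→{3,4,5}. Safe: 2. Place at column 2.
Row 8: attacked by (1,1)→{1,8}; (2,6)→{6}; (3,8)→{3,8}; (4,3)→{3,7}; (5,7)→{4,7}; (6,4)→{2,4,6}; (7,2)→{1,2,3}. Safe: 5. Place at column 5.
Columns [1, 6, 8, 3, 7, 4, 2, 5], r−c [0, -4, -5, 1, -2, 2, 5, 3], r+c [2, 8, 11, 7, 12, 10, 9, 13] are all distinct, so no two queens attack.

(1,1) (2,6) (3,8) (4,3) (5,7) (6,4) (7,2) (8,5)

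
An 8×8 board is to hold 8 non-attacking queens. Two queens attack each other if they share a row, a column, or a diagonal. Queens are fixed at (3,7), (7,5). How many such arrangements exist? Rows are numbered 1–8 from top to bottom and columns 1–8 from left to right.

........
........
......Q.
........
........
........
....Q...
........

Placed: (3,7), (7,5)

Branch on row 1: col 1 → 0; col 2 → 0; col 3 → 0; col 4 → 1; col 6 → 2; col 8 → 0.
Sum: 0 + 0 + 0 + 1 + 2 + 0 = 3.

3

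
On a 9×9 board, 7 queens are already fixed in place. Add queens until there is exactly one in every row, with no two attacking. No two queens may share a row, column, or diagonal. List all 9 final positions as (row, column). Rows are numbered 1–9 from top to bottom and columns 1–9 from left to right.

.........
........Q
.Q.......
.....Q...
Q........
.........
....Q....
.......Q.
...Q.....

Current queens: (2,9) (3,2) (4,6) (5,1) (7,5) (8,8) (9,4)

Row 1: attacked by (2,9)→{8,9}; (3,2)→{2,4}; (4,6)→{3,6,9}; (5,1)→{1,5}; (7,5)→{5}; (8,8)→{1,8}; (9,4)→{4}. Safe: 7. Place at column 7.
Row 6: attacked by (1,7)→{2,7}; (2,9)→{5,9}; (3,2)→{2,5}; (4,6)→{4,6,8}; (5,1)→{1,2}; (7,5)→{4,5,6}; (8,8)→{6,8}; (9,4)→{1,4,7}. Safe: 3. Place at column 3.
Columns [7, 9, 2, 6, 1, 3, 5, 8, 4], r−c [-6, -7, 1, -2, 4, 3, 2, 0, 5], r+c [8, 11, 5, 10, 6, 9, 12, 16, 13] are all distinct, so no two queens attack.

(1,7) (2,9) (3,2) (4,6) (5,1) (6,3) (7,5) (8,8) (9,4)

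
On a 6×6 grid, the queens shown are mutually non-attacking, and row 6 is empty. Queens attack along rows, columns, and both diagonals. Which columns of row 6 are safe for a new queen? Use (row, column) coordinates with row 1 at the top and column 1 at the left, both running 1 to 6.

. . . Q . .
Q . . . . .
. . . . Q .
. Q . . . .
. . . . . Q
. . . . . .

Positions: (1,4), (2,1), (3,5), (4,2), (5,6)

columns 3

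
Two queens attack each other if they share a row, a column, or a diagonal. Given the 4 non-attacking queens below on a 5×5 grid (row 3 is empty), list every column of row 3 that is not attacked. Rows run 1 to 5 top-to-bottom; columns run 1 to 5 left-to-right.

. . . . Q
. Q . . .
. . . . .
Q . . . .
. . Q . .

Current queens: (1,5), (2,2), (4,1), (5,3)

(1,5) attacks row 3 at column 5 and diagonals 3.
(2,2) attacks row 3 at column 2 and diagonals 1, 3.
(4,1) attacks row 3 at column 1 and diagonals 2.
(5,3) attacks row 3 at column 3 and diagonals 1, 5.
Attacked columns: {1, 2, 3, 5}. Safe: {4}.

columns 4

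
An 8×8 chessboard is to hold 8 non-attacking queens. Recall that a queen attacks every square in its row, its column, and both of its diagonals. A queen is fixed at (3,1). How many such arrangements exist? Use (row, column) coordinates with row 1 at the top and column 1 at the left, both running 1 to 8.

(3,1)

16

Branch on row 1: col 2 → 1; col 4 → 4; col 5 → 4; col 6 → 4; col 7 → 1; col 8 → 2.
Sum: 1 + 4 + 4 + 4 + 1 + 2 = 16.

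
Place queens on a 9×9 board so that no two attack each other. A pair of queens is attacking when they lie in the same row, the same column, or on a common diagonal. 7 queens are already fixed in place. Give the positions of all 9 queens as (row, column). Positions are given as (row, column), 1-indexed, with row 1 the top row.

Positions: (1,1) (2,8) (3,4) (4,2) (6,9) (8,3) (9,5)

Row 5: attacked by (1,1)→{1,5}; (2,8)→{5,8}; (3,4)→{2,4,6}; (4,2)→{1,2,3}; (6,9)→{8,9}; (8,3)→{3,6}; (9,5)→{1,5,9}. Safe: 7. Place at column 7.
Row 7: attacked by (1,1)→{1,7}; (2,8)→{3,8}; (3,4)→{4,8}; (4,2)→{2,5}; (5,7)→{5,7,9}; (6,9)→{8,9}; (8,3)→{2,3,4}; (9,5)→{3,5,7}. Safe: 6. Place at column 6.
Columns [1, 8, 4, 2, 7, 9, 6, 3, 5], r−c [0, -6, -1, 2, -2, -3, 1, 5, 4], r+c [2, 10, 7, 6, 12, 15, 13, 11, 14] are all distinct, so no two queens attack.

(1,1) (2,8) (3,4) (4,2) (5,7) (6,9) (7,6) (8,3) (9,5)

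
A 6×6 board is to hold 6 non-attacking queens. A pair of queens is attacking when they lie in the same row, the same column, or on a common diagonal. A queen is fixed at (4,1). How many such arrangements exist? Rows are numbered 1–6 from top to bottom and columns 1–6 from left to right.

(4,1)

Branch on row 1: col 2 → 1; col 3 → 0; col 5 → 0; col 6 → 0.
Sum: 1 + 0 + 0 + 0 = 1.

1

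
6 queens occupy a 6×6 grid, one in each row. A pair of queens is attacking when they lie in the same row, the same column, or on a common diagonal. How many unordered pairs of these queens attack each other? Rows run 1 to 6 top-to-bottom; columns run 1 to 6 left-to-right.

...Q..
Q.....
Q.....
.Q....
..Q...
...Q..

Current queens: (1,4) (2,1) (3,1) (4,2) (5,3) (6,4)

Same column: (1,4)–(6,4) (column 4); (2,1)–(3,1) (column 1).
Same diagonal: (3,1)–(4,2) (|3−4| = |1−2| = 1); (3,1)–(5,3) (|3−5| = |1−3| = 2); (3,1)–(6,4) (|3−6| = |1−4| = 3); (4,2)–(5,3) (|4−5| = |2−3| = 1); (4,2)–(6,4) (|4−6| = |2−4| = 2); (5,3)–(6,4) (|5−6| = |3−4| = 1).
Total attacking pairs: 8.

8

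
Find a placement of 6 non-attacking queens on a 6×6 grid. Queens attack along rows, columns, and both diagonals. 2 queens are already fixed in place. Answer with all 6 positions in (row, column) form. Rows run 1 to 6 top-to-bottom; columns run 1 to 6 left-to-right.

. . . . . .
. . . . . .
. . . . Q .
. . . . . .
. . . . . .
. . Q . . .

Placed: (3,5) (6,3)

(1,4) (2,1) (3,5) (4,2) (5,6) (6,3)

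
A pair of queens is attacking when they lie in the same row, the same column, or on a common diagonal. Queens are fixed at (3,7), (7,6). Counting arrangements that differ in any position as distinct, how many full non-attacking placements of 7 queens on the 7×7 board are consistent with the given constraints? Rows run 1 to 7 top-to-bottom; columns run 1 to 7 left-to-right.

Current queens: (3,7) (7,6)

2

Branch on row 1: col 1 → 0; col 2 → 1; col 3 → 0; col 4 → 1.
Sum: 0 + 1 + 0 + 1 = 2.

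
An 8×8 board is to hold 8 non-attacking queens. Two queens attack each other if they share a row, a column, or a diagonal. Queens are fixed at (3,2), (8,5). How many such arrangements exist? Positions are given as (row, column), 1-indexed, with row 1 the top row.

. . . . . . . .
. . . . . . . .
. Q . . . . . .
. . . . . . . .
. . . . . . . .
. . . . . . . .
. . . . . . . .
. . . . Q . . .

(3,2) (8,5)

3

Branch on row 1: col 1 → 0; col 3 → 2; col 6 → 0; col 7 → 1; col 8 → 0.
Sum: 0 + 2 + 0 + 1 + 0 = 3.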